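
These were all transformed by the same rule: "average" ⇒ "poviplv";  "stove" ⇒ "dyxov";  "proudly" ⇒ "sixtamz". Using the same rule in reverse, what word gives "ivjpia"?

a(0)→p(15) and v(21)→o(14) fit y≡21x+15 (mod 26); the inverse of 21 mod 26 is 5. Each letter's alphabet position (a=0..z=25) is mapped through 21·x+15 mod 26 — an affine cipher.
Reversing it on ivjpia: i(8)→5·(8−15)≡17=r; v(21)→5·(21−15)≡4=e; j(9)→5·(9−15)≡22=w; p(15)→5·(15−15)≡0=a; i(8)→5·(8−15)≡17=r; a(0)→5·(0−15)≡3=d (all mod 26).

reward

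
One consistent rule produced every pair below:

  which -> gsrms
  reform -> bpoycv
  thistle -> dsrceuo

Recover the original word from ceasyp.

Shifts by position in which: pos 0: w→g (+10), pos 1: h→s (+11), pos 2: i→r (+9), pos 3: c→m (+10), pos 4: h→s (+11) — repeating every 3. The shifts repeat in a cycle of length 3: positions 0,1,… shift by +10, +11, +9, then the pattern repeats.
Undoing it on ceasyp: c−10=s, e−11=t, a−9=r, s−10=i, y−11=n, p−9=g.

string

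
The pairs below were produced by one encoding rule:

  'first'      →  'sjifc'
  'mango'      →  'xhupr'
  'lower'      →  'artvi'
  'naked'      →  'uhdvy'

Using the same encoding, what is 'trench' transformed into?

f(5)→s(18) and i(8)→j(9) fit y≡23x+7 (mod 26); the inverse of 23 mod 26 is 17. This is an affine cipher: with a=0,…,z=25, each position x becomes (23x+7) mod 26.
For trench: t(19)→23·19+7≡2=c; r(17)→23·17+7≡8=i; e(4)→23·4+7≡21=v; n(13)→23·13+7≡20=u; c(2)→23·2+7≡1=b; h(7)→23·7+7≡12=m (all mod 26).

civubm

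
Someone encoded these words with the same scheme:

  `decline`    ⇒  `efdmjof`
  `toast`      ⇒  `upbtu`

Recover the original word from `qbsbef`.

parade

Compare letters: d→e is +1, e→f is +1, c→d is +1 — a constant shift. It's a constant shift of +1 (ROT1).
Decoding qbsbef: q−1=p, b−1=a, s−1=r, b−1=a, e−1=d, f−1=e.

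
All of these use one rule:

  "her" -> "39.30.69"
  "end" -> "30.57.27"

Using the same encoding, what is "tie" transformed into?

The formula is n = 3×(alphabet index, a=1) + 15.
Applying it to tie: t=20→75, i=9→42, e=5→30.

75.42.30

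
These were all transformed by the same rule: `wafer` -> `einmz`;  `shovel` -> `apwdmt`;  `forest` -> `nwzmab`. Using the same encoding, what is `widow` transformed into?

It's a constant shift of +8 (ROT8).
Applying it to widow: w+8=e, i+8=q, d+8=l, o+8=w, w+8=e.

eqlwe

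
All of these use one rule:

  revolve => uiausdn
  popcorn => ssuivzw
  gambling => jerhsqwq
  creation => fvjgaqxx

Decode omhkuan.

license

In revolve: r→u is +3, e→i is +4, v→a is +5, o→u is +6 — the shift increases by 1 each position. Each letter shifts forward by (position + 3), i.e. 3, 4, 5, … — the shift grows by one for each successive letter.
Reversing it on omhkuan: o−3=l, m−4=i, h−5=c, k−6=e, u−7=n, a−8=s, n−9=e.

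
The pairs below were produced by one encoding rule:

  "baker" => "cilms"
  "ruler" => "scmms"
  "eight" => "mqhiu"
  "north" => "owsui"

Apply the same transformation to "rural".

The shift depends on letter class: consonant b→c is +1, but vowel a→i is +8. The rule splits by letter class: vowels +8, consonants +1.
Applying it to rural: r(cons)+1=s, u(vowel)+8=c, r(cons)+1=s, a(vowel)+8=i, l(cons)+1=m.

scsim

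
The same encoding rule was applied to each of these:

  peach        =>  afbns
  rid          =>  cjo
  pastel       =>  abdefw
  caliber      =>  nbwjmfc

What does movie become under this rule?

xpgjf

The shift depends on letter class: consonant p→a is +11, but vowel e→f is +1. The rule splits by letter class: vowels +1, consonants +11.
For movie: m(cons)+11=x, o(vowel)+1=p, v(cons)+11=g, i(vowel)+1=j, e(vowel)+1=f.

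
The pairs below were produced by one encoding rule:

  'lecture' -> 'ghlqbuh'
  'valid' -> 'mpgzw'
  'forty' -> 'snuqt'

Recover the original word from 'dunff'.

gross

l(11)→g(6) and e(4)→h(7) fit y≡11x+15 (mod 26); the inverse of 11 mod 26 is 19. Treating letters as 0–25, the rule is x ↦ 11x + 15 (mod 26).
Decoding dunff: d(3)→19·(3−15)≡6=g; u(20)→19·(20−15)≡17=r; n(13)→19·(13−15)≡14=o; f(5)→19·(5−15)≡18=s; f(5)→19·(5−15)≡18=s (all mod 26).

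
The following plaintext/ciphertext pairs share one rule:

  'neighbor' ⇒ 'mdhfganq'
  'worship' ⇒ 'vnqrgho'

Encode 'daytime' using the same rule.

czxshld

Compare letters: n→m is +25, e→d is +25, i→h is +25 — a constant shift. Each letter is shifted forward by 25 in the alphabet (a Caesar shift of +25).
For daytime: d+25=c, a+25=z, y+25=x, t+25=s, i+25=h, m+25=l, e+25=d.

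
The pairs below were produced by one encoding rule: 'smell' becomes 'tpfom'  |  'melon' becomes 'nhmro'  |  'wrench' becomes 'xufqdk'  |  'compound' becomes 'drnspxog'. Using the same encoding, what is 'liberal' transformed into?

mlchsdm

Shifts by position in smell: pos 0: s→t (+1), pos 1: m→p (+3), pos 2: e→f (+1), pos 3: l→o (+3) — repeating every 2. The shifts repeat in a cycle of length 2: positions 0,1,… shift by +1, +3, then the pattern repeats.
Applying it to liberal: l+1=m, i+3=l, b+1=c, e+3=h, r+1=s, a+3=d, l+1=m.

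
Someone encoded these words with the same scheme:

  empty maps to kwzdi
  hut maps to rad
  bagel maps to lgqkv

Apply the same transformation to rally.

bgvvi

Two shifts are in play — +6 for a/e/i/o/u, +10 for every other letter.
For rally: r(cons)+10=b, a(vowel)+6=g, l(cons)+10=v, l(cons)+10=v, y(cons)+10=i.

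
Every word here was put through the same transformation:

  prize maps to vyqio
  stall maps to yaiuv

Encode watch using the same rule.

chblr

In prize: p→v is +6, r→y is +7, i→q is +8, z→i is +9 — the shift increases by 1 each position. Letter i (0-indexed) is shifted by i+6, so successive shifts are 6, 7, 8, ….
On watch: w+6=c, a+7=h, t+8=b, c+9=l, h+10=r.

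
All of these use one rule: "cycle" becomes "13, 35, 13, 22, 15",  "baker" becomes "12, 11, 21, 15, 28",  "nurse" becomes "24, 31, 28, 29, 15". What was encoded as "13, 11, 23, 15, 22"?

c is letter #3 and maps to 13: an offset of 10. Letters become their 1-based position plus 10 (so a→11, b→12, …).
Decoding 13, 11, 23, 15, 22: 13→(13−10)÷1=3=c, 11→(11−10)÷1=1=a, 23→(23−10)÷1=13=m, 15→(15−10)÷1=5=e, 22→(22−10)÷1=12=l.

camel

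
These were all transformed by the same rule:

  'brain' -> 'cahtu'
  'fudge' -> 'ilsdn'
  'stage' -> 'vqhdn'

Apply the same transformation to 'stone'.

b(1)→c(2) and r(17)→a(0) fit y≡21x+7 (mod 26); the inverse of 21 mod 26 is 5. Treating letters as 0–25, the rule is x ↦ 21x + 7 (mod 26).
Applying it to stone: s(18)→21·18+7≡21=v; t(19)→21·19+7≡16=q; o(14)→21·14+7≡15=p; n(13)→21·13+7≡20=u; e(4)→21·4+7≡13=n (all mod 26).

vqpun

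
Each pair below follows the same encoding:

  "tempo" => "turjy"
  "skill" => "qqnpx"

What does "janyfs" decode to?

native

Two steps: reverse the string, then apply a Caesar shift of +5.
Undoing it on janyfs: shift back: j−5=e, a−5=v, n−5=i, y−5=t, f−5=a, s−5=n → evitan; then reverse → native.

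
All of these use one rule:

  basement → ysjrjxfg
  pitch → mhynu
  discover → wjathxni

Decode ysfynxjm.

hesitant

The output letters match the input read backwards, each shifted +5: basement reversed is tnemesab. Two steps: reverse the string, then apply a Caesar shift of +5.
Undoing it on ysfynxjm: shift back: y−5=t, s−5=n, f−5=a, y−5=t, n−5=i, x−5=s, j−5=e, m−5=h → tnatiseh; then reverse → hesitant.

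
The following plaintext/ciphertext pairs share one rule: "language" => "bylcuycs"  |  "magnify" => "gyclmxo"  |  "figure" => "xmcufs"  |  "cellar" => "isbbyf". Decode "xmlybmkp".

l(11)→b(1) and a(0)→y(24) fit y≡5x+24 (mod 26); the inverse of 5 mod 26 is 21. Each letter's alphabet position (a=0..z=25) is mapped through 5·x+24 mod 26 — an affine cipher.
Decoding xmlybmkp: x(23)→21·(23−24)≡5=f; m(12)→21·(12−24)≡8=i; l(11)→21·(11−24)≡13=n; y(24)→21·(24−24)≡0=a; b(1)→21·(1−24)≡11=l; m(12)→21·(12−24)≡8=i; k(10)→21·(10−24)≡18=s; p(15)→21·(15−24)≡19=t (all mod 26).

finalist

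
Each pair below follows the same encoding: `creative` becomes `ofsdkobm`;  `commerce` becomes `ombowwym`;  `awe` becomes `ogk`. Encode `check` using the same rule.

umorm

Read the word backwards and shift each letter +10.
Applying it to check: reverse → kcehc; then shift: k+10=u, c+10=m, e+10=o, h+10=r, c+10=m.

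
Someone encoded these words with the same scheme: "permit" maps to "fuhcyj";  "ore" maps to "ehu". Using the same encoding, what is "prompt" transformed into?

This is a Caesar cipher with shift 16.
Applying it to prompt: p+16=f, r+16=h, o+16=e, m+16=c, p+16=f, t+16=j.

fhecfj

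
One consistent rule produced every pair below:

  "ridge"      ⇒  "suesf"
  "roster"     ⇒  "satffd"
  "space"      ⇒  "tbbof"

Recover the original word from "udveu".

Shifts by position in ridge: pos 0: r→s (+1), pos 1: i→u (+12), pos 2: d→e (+1), pos 3: g→s (+12) — repeating every 2. It's a Vigenère-style cipher with numeric key [1,12]: position i shifts by key[i mod 2].
Decoding udveu: u−1=t, d−12=r, v−1=u, e−12=s, u−1=t.

trust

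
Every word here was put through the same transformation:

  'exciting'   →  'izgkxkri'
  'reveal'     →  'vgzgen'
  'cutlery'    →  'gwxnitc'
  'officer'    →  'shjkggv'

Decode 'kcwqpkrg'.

gasoline

Shifts by position in exciting: pos 0: e→i (+4), pos 1: x→z (+2), pos 2: c→g (+4), pos 3: i→k (+2) — repeating every 2. A repeating key of period 2 is used — shifts +4, +2 over and over.
Undoing it on kcwqpkrg: k−4=g, c−2=a, w−4=s, q−2=o, p−4=l, k−2=i, r−4=n, g−2=e.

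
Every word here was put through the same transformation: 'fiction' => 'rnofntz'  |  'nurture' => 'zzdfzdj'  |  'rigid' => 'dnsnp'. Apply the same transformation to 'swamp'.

eifyb

The rule splits by letter class: vowels +5, consonants +12.
For swamp: s(cons)+12=e, w(cons)+12=i, a(vowel)+5=f, m(cons)+12=y, p(cons)+12=b.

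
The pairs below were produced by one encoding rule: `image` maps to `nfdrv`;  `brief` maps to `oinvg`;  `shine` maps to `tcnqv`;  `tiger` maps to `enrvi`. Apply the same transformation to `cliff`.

i(8)→n(13) and m(12)→f(5) fit y≡11x+3 (mod 26); the inverse of 11 mod 26 is 19. Each letter's alphabet position (a=0..z=25) is mapped through 11·x+3 mod 26 — an affine cipher.
On cliff: c(2)→11·2+3≡25=z; l(11)→11·11+3≡20=u; i(8)→11·8+3≡13=n; f(5)→11·5+3≡6=g; f(5)→11·5+3≡6=g (all mod 26).

zungg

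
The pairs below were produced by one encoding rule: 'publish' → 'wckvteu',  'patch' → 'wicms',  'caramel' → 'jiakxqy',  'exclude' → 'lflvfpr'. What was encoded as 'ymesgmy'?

revival

In publish: p→w is +7, u→c is +8, b→k is +9, l→v is +10 — the shift increases by 1 each position. Letter i (0-indexed) is shifted by i+7, so successive shifts are 7, 8, 9, ….
Reversing it on ymesgmy: y−7=r, m−8=e, e−9=v, s−10=i, g−11=v, m−12=a, y−13=l.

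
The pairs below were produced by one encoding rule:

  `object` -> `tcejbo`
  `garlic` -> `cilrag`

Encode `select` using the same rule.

tceles

The word is simply reversed.
For select: reverse → tceles.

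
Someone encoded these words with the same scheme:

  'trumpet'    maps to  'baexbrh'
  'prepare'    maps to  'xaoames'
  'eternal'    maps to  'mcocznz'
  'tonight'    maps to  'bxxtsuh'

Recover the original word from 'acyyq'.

stone

Each letter shifts forward by (position + 8), i.e. 8, 9, 10, … — the shift grows by one for each successive letter.
Reversing it on acyyq: a−8=s, c−9=t, y−10=o, y−11=n, q−12=e.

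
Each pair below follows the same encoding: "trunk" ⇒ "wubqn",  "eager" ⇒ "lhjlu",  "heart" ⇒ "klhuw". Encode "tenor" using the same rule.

The shift depends on letter class: consonant t→w is +3, but vowel u→b is +7. Two shifts are in play — +7 for a/e/i/o/u, +3 for every other letter.
On tenor: t(cons)+3=w, e(vowel)+7=l, n(cons)+3=q, o(vowel)+7=v, r(cons)+3=u.

wlqvu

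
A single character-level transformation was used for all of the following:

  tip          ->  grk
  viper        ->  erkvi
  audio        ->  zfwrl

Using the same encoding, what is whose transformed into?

dslhv

Each pair mirrors across the alphabet (t↔g, i↔r, p↔k): positions sum to 25. Each letter is replaced by its mirror in the alphabet: a↔z, b↔y, c↔x, and so on (the Atbash cipher).
Applying it to whose: w↔d, h↔s, o↔l, s↔h, e↔v.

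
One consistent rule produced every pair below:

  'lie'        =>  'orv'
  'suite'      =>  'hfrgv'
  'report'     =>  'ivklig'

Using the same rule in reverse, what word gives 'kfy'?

Each pair mirrors across the alphabet (l↔o, i↔r, e↔v): positions sum to 25. This is the alphabet-reversal cipher (Atbash): a becomes z, b becomes y, etc.
Decoding kfy: k↔p, f↔u, y↔b.

pub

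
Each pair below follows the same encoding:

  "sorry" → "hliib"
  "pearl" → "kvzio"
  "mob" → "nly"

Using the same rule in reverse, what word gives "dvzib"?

Each pair mirrors across the alphabet (s↔h, o↔l, r↔i): positions sum to 25. This is the alphabet-reversal cipher (Atbash): a becomes z, b becomes y, etc.
Decoding dvzib: d↔w, v↔e, z↔a, i↔r, b↔y.

weary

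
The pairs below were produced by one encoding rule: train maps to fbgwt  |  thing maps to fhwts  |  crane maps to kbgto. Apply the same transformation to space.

qxgko

Treating letters as 0–25, the rule is x ↦ 15x + 6 (mod 26).
Applying it to space: s(18)→15·18+6≡16=q; p(15)→15·15+6≡23=x; a(0)→15·0+6≡6=g; c(2)→15·2+6≡10=k; e(4)→15·4+6≡14=o (all mod 26).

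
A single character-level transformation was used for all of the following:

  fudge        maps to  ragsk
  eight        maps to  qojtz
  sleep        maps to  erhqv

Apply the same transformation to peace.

Shifts by position in fudge: pos 0: f→r (+12), pos 1: u→a (+6), pos 2: d→g (+3), pos 3: g→s (+12), pos 4: e→k (+6) — repeating every 3. A repeating key of period 3 is used — shifts +12, +6, +3 over and over.
For peace: p+12=b, e+6=k, a+3=d, c+12=o, e+6=k.

bkdok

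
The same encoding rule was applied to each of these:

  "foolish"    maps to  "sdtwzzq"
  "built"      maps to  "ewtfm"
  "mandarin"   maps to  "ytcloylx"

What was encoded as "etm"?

bit

The output letters match the input read backwards, each shifted +11: foolish reversed is hsiloof. Two steps: reverse the string, then apply a Caesar shift of +11.
Decoding etm: shift back: e−11=t, t−11=i, m−11=b → tib; then reverse → bit.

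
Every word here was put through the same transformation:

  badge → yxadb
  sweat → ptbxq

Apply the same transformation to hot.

Compare letters: b→y is +23, a→x is +23, d→a is +23 — a constant shift. This is a Caesar cipher with shift 23.
Applying it to hot: h+23=e, o+23=l, t+23=q.

elq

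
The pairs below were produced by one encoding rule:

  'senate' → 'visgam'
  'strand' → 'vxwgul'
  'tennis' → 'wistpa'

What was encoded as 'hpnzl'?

In senate: s→v is +3, e→i is +4, n→s is +5, a→g is +6 — the shift increases by 1 each position. Each letter shifts forward by (position + 3), i.e. 3, 4, 5, … — the shift grows by one for each successive letter.
Undoing it on hpnzl: h−3=e, p−4=l, n−5=i, z−6=t, l−7=e.

elite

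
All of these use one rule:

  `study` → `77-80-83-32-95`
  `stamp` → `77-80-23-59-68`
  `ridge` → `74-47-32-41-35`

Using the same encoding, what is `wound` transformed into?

89-65-83-62-32

s(#19)→77 and t(#20)→80: differences scale by 3, so n = 3·pos + 20. Each letter becomes 3×(its alphabet position, a=1..z=26) + 20.
On wound: w=23→89, o=15→65, u=21→83, n=14→62, d=4→32.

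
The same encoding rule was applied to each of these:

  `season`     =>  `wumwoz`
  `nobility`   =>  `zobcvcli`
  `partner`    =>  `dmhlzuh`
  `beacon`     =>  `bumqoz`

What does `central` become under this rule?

s(18)→w(22) and e(4)→u(20) fit y≡15x+12 (mod 26); the inverse of 15 mod 26 is 7. This is an affine cipher: with a=0,…,z=25, each position x becomes (15x+12) mod 26.
On central: c(2)→15·2+12≡16=q; e(4)→15·4+12≡20=u; n(13)→15·13+12≡25=z; t(19)→15·19+12≡11=l; r(17)→15·17+12≡7=h; a(0)→15·0+12≡12=m; l(11)→15·11+12≡21=v (all mod 26).

quzlhmv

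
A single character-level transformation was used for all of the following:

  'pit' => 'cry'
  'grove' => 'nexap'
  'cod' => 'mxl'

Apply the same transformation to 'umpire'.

naryvd

The word is reversed, then every letter is shifted forward by 9.
For umpire: reverse → eripmu; then shift: e+9=n, r+9=a, i+9=r, p+9=y, m+9=v, u+9=d.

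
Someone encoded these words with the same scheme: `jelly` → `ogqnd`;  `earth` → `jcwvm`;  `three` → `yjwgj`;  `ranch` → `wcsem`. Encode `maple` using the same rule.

rcunj

Shifts by position in jelly: pos 0: j→o (+5), pos 1: e→g (+2), pos 2: l→q (+5), pos 3: l→n (+2) — repeating every 2. It's a Vigenère-style cipher with numeric key [5,2]: position i shifts by key[i mod 2].
Applying it to maple: m+5=r, a+2=c, p+5=u, l+2=n, e+5=j.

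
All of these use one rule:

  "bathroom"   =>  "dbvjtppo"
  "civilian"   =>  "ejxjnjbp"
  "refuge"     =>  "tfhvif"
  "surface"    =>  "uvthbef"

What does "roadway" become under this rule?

tpbfyba

The shift depends on letter class: consonant b→d is +2, but vowel a→b is +1. Vowels shift forward by 1 and consonants shift forward by 2.
Applying it to roadway: r(cons)+2=t, o(vowel)+1=p, a(vowel)+1=b, d(cons)+2=f, w(cons)+2=y, a(vowel)+1=b, y(cons)+2=a.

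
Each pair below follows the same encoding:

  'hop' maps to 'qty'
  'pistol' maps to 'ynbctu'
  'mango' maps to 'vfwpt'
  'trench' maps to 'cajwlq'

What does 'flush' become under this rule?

The shift depends on letter class: consonant h→q is +9, but vowel o→t is +5. Two shifts are in play — +5 for a/e/i/o/u, +9 for every other letter.
Applying it to flush: f(cons)+9=o, l(cons)+9=u, u(vowel)+5=z, s(cons)+9=b, h(cons)+9=q.

ouzbq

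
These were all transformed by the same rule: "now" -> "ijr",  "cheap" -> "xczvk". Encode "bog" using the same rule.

Compare letters: n→i is +21, o→j is +21, w→r is +21 — a constant shift. Each letter is shifted forward by 21 in the alphabet (a Caesar shift of +21).
Applying it to bog: b+21=w, o+21=j, g+21=b.

wjb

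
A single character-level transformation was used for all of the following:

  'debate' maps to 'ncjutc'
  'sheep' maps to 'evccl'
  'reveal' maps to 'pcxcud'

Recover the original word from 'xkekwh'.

vision

Each letter's alphabet position (a=0..z=25) is mapped through 15·x+20 mod 26 — an affine cipher.
Reversing it on xkekwh: x(23)→7·(23−20)≡21=v; k(10)→7·(10−20)≡8=i; e(4)→7·(4−20)≡18=s; k(10)→7·(10−20)≡8=i; w(22)→7·(22−20)≡14=o; h(7)→7·(7−20)≡13=n (all mod 26).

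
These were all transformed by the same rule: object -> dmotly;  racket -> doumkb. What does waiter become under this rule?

bodskg

The output letters match the input read backwards, each shifted +10: object reversed is tcejbo. The word is reversed, then every letter is shifted forward by 10.
For waiter: reverse → retiaw; then shift: r+10=b, e+10=o, t+10=d, i+10=s, a+10=k, w+10=g.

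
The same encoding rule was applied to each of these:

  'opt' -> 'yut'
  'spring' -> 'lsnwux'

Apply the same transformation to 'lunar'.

Two steps: reverse the string, then apply a Caesar shift of +5.
On lunar: reverse → ranul; then shift: r+5=w, a+5=f, n+5=s, u+5=z, l+5=q.

wfszq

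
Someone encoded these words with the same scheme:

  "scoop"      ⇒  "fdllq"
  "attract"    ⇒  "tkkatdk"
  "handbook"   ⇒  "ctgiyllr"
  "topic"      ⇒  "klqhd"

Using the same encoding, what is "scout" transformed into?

s(18)→f(5) and c(2)→d(3) fit y≡5x+19 (mod 26); the inverse of 5 mod 26 is 21. Treating letters as 0–25, the rule is x ↦ 5x + 19 (mod 26).
Applying it to scout: s(18)→5·18+19≡5=f; c(2)→5·2+19≡3=d; o(14)→5·14+19≡11=l; u(20)→5·20+19≡15=p; t(19)→5·19+19≡10=k (all mod 26).

fdlpk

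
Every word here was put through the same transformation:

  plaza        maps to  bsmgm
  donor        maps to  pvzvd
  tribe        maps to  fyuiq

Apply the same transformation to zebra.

Shifts by position in plaza: pos 0: p→b (+12), pos 1: l→s (+7), pos 2: a→m (+12), pos 3: z→g (+7) — repeating every 2. A repeating key of period 2 is used — shifts +12, +7 over and over.
Applying it to zebra: z+12=l, e+7=l, b+12=n, r+7=y, a+12=m.

llnym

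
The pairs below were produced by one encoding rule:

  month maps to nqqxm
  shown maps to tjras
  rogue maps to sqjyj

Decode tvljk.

stiff

In month: m→n is +1, o→q is +2, n→q is +3, t→x is +4 — the shift increases by 1 each position. Each letter shifts forward by (position + 1), i.e. 1, 2, 3, … — the shift grows by one for each successive letter.
Undoing it on tvljk: t−1=s, v−2=t, l−3=i, j−4=f, k−5=f.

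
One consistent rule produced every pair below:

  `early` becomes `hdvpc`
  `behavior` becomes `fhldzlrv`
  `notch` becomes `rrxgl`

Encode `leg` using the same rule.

phk

Two shifts are in play — +3 for a/e/i/o/u, +4 for every other letter.
On leg: l(cons)+4=p, e(vowel)+3=h, g(cons)+4=k.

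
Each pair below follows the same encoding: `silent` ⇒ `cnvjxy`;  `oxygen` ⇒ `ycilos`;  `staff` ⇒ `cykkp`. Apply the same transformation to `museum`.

Shifts by position in silent: pos 0: s→c (+10), pos 1: i→n (+5), pos 2: l→v (+10), pos 3: e→j (+5) — repeating every 2. A repeating key of period 2 is used — shifts +10, +5 over and over.
For museum: m+10=w, u+5=z, s+10=c, e+5=j, u+10=e, m+5=r.

wzcjer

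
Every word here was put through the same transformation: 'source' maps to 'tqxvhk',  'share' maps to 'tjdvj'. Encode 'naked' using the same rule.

ocnii

In source: s→t is +1, o→q is +2, u→x is +3, r→v is +4 — the shift increases by 1 each position. Letter i (0-indexed) is shifted by i+1, so successive shifts are 1, 2, 3, ….
For naked: n+1=o, a+2=c, k+3=n, e+4=i, d+5=i.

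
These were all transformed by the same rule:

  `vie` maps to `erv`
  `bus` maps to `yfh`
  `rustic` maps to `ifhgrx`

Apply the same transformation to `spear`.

hkvzi

Each pair mirrors across the alphabet (v↔e, i↔r, e↔v): positions sum to 25. Each letter is replaced by its mirror in the alphabet: a↔z, b↔y, c↔x, and so on (the Atbash cipher).
Applying it to spear: s↔h, p↔k, e↔v, a↔z, r↔i.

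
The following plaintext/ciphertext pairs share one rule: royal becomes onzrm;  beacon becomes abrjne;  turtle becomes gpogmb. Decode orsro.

r(17)→o(14) and o(14)→n(13) fit y≡9x+17 (mod 26); the inverse of 9 mod 26 is 3. This is an affine cipher: with a=0,…,z=25, each position x becomes (9x+17) mod 26.
Reversing it on orsro: o(14)→3·(14−17)≡17=r; r(17)→3·(17−17)≡0=a; s(18)→3·(18−17)≡3=d; r(17)→3·(17−17)≡0=a; o(14)→3·(14−17)≡17=r (all mod 26).

radar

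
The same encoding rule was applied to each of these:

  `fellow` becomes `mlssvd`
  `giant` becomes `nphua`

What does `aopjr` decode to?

Each letter is shifted forward by 7 in the alphabet (a Caesar shift of +7).
Reversing it on aopjr: a−7=t, o−7=h, p−7=i, j−7=c, r−7=k.

thick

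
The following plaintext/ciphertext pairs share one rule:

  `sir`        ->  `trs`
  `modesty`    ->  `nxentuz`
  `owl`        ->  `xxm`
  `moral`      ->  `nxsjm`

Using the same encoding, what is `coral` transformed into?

The shift depends on letter class: consonant s→t is +1, but vowel i→r is +9. Two shifts are in play — +9 for a/e/i/o/u, +1 for every other letter.
For coral: c(cons)+1=d, o(vowel)+9=x, r(cons)+1=s, a(vowel)+9=j, l(cons)+1=m.

dxsjm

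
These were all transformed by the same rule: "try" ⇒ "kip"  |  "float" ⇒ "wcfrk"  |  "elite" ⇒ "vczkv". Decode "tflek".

count

Compare letters: t→k is +17, r→i is +17, y→p is +17 — a constant shift. Each letter is shifted forward by 17 in the alphabet (a Caesar shift of +17).
Undoing it on tflek: t−17=c, f−17=o, l−17=u, e−17=n, k−17=t.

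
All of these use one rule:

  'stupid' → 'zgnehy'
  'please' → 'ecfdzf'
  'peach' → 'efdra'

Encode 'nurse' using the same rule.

s(18)→z(25) and t(19)→g(6) fit y≡7x+3 (mod 26); the inverse of 7 mod 26 is 15. This is an affine cipher: with a=0,…,z=25, each position x becomes (7x+3) mod 26.
On nurse: n(13)→7·13+3≡16=q; u(20)→7·20+3≡13=n; r(17)→7·17+3≡18=s; s(18)→7·18+3≡25=z; e(4)→7·4+3≡5=f (all mod 26).

qnszf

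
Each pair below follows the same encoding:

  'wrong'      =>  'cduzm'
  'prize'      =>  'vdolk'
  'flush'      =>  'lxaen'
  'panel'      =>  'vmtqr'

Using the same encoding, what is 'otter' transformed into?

Shifts by position in wrong: pos 0: w→c (+6), pos 1: r→d (+12), pos 2: o→u (+6), pos 3: n→z (+12) — repeating every 2. The shifts repeat in a cycle of length 2: positions 0,1,… shift by +6, +12, then the pattern repeats.
On otter: o+6=u, t+12=f, t+6=z, e+12=q, r+6=x.

ufzqx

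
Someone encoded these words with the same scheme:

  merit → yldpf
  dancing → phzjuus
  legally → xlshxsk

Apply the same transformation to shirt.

Shifts by position in merit: pos 0: m→y (+12), pos 1: e→l (+7), pos 2: r→d (+12), pos 3: i→p (+7) — repeating every 2. The shifts repeat in a cycle of length 2: positions 0,1,… shift by +12, +7, then the pattern repeats.
For shirt: s+12=e, h+7=o, i+12=u, r+7=y, t+12=f.

eouyf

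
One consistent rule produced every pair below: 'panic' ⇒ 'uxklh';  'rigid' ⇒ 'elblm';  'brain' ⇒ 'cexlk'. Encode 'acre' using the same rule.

p(15)→u(20) and a(0)→x(23) fit y≡5x+23 (mod 26); the inverse of 5 mod 26 is 21. This is an affine cipher: with a=0,…,z=25, each position x becomes (5x+23) mod 26.
For acre: a(0)→5·0+23≡23=x; c(2)→5·2+23≡7=h; r(17)→5·17+23≡4=e; e(4)→5·4+23≡17=r (all mod 26).

xher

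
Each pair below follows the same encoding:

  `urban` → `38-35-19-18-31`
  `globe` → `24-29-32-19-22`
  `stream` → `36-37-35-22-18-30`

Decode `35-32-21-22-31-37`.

u is letter #21 and maps to 38: an offset of 17. Each letter is replaced by its alphabet position (a=1..z=26) + 17.
Decoding 35-32-21-22-31-37: 35→(35−17)÷1=18=r, 32→(32−17)÷1=15=o, 21→(21−17)÷1=4=d, 22→(22−17)÷1=5=e, 31→(31−17)÷1=14=n, 37→(37−17)÷1=20=t.

rodent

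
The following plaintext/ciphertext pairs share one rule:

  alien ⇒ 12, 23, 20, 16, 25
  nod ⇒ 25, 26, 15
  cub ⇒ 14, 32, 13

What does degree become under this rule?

15, 16, 18, 29, 16, 16

a is letter #1 and maps to 12: an offset of 11. The number is (letter's place in the alphabet, a=1) + 11.
For degree: d=4→15, e=5→16, g=7→18, r=18→29, e=5→16, e=5→16.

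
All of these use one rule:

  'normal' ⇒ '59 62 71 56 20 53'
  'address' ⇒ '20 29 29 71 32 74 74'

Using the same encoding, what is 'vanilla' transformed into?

n(#14)→59 and o(#15)→62: differences scale by 3, so n = 3·pos + 17. With a=1..z=26, the number is 3·pos + 17.
On vanilla: v=22→83, a=1→20, n=14→59, i=9→44, l=12→53, l=12→53, a=1→20.

83 20 59 44 53 53 20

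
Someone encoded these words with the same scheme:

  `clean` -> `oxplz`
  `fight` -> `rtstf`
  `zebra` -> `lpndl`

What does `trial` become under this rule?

The shift depends on letter class: consonant c→o is +12, but vowel e→p is +11. Vowels shift forward by 11 and consonants shift forward by 12.
On trial: t(cons)+12=f, r(cons)+12=d, i(vowel)+11=t, a(vowel)+11=l, l(cons)+12=x.

fdtlx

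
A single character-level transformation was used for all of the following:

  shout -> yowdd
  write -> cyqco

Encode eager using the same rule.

Letter i (0-indexed) is shifted by i+6, so successive shifts are 6, 7, 8, ….
For eager: e+6=k, a+7=h, g+8=o, e+9=n, r+10=b.

khonb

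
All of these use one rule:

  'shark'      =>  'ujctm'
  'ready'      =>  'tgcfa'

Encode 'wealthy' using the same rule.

Compare letters: s→u is +2, h→j is +2, a→c is +2 — a constant shift. This is a Caesar cipher with shift 2.
Applying it to wealthy: w+2=y, e+2=g, a+2=c, l+2=n, t+2=v, h+2=j, y+2=a.

ygcnvja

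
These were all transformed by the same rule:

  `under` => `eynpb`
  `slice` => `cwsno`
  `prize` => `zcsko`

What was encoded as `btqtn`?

The shifts repeat in a cycle of length 2: positions 0,1,… shift by +10, +11, then the pattern repeats.
Reversing it on btqtn: b−10=r, t−11=i, q−10=g, t−11=i, n−10=d.

rigid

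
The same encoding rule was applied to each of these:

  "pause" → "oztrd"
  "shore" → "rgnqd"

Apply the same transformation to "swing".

Compare letters: p→o is +25, a→z is +25, u→t is +25 — a constant shift. Every letter moves 25 places later in the alphabet, wrapping around z→a.
Applying it to swing: s+25=r, w+25=v, i+25=h, n+25=m, g+25=f.

rvhmf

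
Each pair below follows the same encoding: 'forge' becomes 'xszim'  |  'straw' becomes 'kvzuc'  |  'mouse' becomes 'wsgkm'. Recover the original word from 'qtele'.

Each letter's alphabet position (a=0..z=25) is mapped through 11·x+20 mod 26 — an affine cipher.
Reversing it on qtele: q(16)→19·(16−20)≡2=c; t(19)→19·(19−20)≡7=h; e(4)→19·(4−20)≡8=i; l(11)→19·(11−20)≡11=l; e(4)→19·(4−20)≡8=i (all mod 26).

chili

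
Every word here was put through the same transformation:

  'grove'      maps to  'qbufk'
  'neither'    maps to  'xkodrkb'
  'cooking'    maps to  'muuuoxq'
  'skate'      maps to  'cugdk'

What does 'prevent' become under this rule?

zbkfkxd

Two shifts are in play — +6 for a/e/i/o/u, +10 for every other letter.
For prevent: p(cons)+10=z, r(cons)+10=b, e(vowel)+6=k, v(cons)+10=f, e(vowel)+6=k, n(cons)+10=x, t(cons)+10=d.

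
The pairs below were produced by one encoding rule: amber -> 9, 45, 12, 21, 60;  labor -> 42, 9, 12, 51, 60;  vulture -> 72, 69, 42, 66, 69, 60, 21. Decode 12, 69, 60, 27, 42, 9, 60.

burglar

a(#1)→9 and m(#13)→45: differences scale by 3, so n = 3·pos + 6. With a=1..z=26, the number is 3·pos + 6.
Reversing it on 12, 69, 60, 27, 42, 9, 60: 12→(12−6)÷3=2=b, 69→(69−6)÷3=21=u, 60→(60−6)÷3=18=r, 27→(27−6)÷3=7=g, 42→(42−6)÷3=12=l, 9→(9−6)÷3=1=a, 60→(60−6)÷3=18=r.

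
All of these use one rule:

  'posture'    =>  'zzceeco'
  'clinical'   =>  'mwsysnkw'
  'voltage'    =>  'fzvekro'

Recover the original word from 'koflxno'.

Shifts by position in posture: pos 0: p→z (+10), pos 1: o→z (+11), pos 2: s→c (+10), pos 3: t→e (+11) — repeating every 2. It's a Vigenère-style cipher with numeric key [10,11]: position i shifts by key[i mod 2].
Decoding koflxno: k−10=a, o−11=d, f−10=v, l−11=a, x−10=n, n−11=c, o−10=e.

advance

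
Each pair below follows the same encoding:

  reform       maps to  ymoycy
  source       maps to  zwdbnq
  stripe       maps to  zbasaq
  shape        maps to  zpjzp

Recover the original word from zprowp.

shield

In reform: r→y is +7, e→m is +8, f→o is +9, o→y is +10 — the shift increases by 1 each position. Letter i (0-indexed) is shifted by i+7, so successive shifts are 7, 8, 9, ….
Undoing it on zprowp: z−7=s, p−8=h, r−9=i, o−10=e, w−11=l, p−12=d.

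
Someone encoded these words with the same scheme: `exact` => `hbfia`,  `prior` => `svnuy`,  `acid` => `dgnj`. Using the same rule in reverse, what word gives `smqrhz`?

pillar

In exact: e→h is +3, x→b is +4, a→f is +5, c→i is +6 — the shift increases by 1 each position. The shift increases by 1 at each position, starting from +3: 3, 4, 5, ….
Undoing it on smqrhz: s−3=p, m−4=i, q−5=l, r−6=l, h−7=a, z−8=r.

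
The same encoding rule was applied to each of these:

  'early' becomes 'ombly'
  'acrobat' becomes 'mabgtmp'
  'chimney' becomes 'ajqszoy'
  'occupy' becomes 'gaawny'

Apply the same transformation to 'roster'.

bgipob

e(4)→o(14) and a(0)→m(12) fit y≡7x+12 (mod 26); the inverse of 7 mod 26 is 15. Treating letters as 0–25, the rule is x ↦ 7x + 12 (mod 26).
For roster: r(17)→7·17+12≡1=b; o(14)→7·14+12≡6=g; s(18)→7·18+12≡8=i; t(19)→7·19+12≡15=p; e(4)→7·4+12≡14=o; r(17)→7·17+12≡1=b (all mod 26).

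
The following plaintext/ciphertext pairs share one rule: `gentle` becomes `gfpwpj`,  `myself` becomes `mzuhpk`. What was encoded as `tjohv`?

Letter i (0-indexed) is shifted by i+0, so successive shifts are 0, 1, 2, ….
Reversing it on tjohv: t−0=t, j−1=i, o−2=m, h−3=e, v−4=r.

timer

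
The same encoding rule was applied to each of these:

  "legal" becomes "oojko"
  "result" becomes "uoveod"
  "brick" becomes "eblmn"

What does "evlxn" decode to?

blink

Shifts by position in legal: pos 0: l→o (+3), pos 1: e→o (+10), pos 2: g→j (+3), pos 3: a→k (+10) — repeating every 2. The shifts repeat in a cycle of length 2: positions 0,1,… shift by +3, +10, then the pattern repeats.
Reversing it on evlxn: e−3=b, v−10=l, l−3=i, x−10=n, n−3=k.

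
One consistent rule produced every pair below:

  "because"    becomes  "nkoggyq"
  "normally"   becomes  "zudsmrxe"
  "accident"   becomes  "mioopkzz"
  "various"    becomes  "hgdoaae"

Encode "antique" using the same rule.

A repeating key of period 2 is used — shifts +12, +6 over and over.
Applying it to antique: a+12=m, n+6=t, t+12=f, i+6=o, q+12=c, u+6=a, e+12=q.

mtfocaq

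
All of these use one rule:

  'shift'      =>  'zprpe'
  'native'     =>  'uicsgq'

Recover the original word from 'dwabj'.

worry

The shift increases by 1 at each position, starting from +7: 7, 8, 9, ….
Decoding dwabj: d−7=w, w−8=o, a−9=r, b−10=r, j−11=y.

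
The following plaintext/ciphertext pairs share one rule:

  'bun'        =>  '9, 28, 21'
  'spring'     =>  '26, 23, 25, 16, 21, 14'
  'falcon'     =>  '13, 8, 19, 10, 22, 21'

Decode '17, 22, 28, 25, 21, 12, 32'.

journey

Each letter is replaced by its alphabet position (a=1..z=26) + 7.
Decoding 17, 22, 28, 25, 21, 12, 32: 17→(17−7)÷1=10=j, 22→(22−7)÷1=15=o, 28→(28−7)÷1=21=u, 25→(25−7)÷1=18=r, 21→(21−7)÷1=14=n, 12→(12−7)÷1=5=e, 32→(32−7)÷1=25=y.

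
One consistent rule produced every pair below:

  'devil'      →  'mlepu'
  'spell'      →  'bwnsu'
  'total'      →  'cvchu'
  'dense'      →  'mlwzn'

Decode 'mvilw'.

dozen

Shifts by position in devil: pos 0: d→m (+9), pos 1: e→l (+7), pos 2: v→e (+9), pos 3: i→p (+7) — repeating every 2. A repeating key of period 2 is used — shifts +9, +7 over and over.
Reversing it on mvilw: m−9=d, v−7=o, i−9=z, l−7=e, w−9=n.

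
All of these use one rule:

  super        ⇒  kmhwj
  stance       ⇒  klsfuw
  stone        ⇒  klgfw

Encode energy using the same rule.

Compare letters: s→k is +18, u→m is +18, p→h is +18 — a constant shift. It's a constant shift of +18 (ROT18).
Applying it to energy: e+18=w, n+18=f, e+18=w, r+18=j, g+18=y, y+18=q.

wfwjyq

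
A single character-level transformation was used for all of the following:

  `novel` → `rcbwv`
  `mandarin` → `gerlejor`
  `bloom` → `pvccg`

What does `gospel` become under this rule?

Each letter's alphabet position (a=0..z=25) is mapped through 11·x+4 mod 26 — an affine cipher.
Applying it to gospel: g(6)→11·6+4≡18=s; o(14)→11·14+4≡2=c; s(18)→11·18+4≡20=u; p(15)→11·15+4≡13=n; e(4)→11·4+4≡22=w; l(11)→11·11+4≡21=v (all mod 26).

scunwv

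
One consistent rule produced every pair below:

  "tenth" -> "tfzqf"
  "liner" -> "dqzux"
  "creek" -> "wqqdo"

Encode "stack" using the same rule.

Read the word backwards and shift each letter +12.
For stack: reverse → kcats; then shift: k+12=w, c+12=o, a+12=m, t+12=f, s+12=e.

womfe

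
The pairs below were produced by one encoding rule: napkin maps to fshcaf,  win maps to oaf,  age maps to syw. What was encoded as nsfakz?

vanish

Each letter is shifted forward by 18 in the alphabet (a Caesar shift of +18).
Undoing it on nsfakz: n−18=v, s−18=a, f−18=n, a−18=i, k−18=s, z−18=h.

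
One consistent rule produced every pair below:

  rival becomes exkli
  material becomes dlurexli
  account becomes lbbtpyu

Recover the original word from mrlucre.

r(17)→e(4) and i(8)→x(23) fit y≡21x+11 (mod 26); the inverse of 21 mod 26 is 5. Treating letters as 0–25, the rule is x ↦ 21x + 11 (mod 26).
Decoding mrlucre: m(12)→5·(12−11)≡5=f; r(17)→5·(17−11)≡4=e; l(11)→5·(11−11)≡0=a; u(20)→5·(20−11)≡19=t; c(2)→5·(2−11)≡7=h; r(17)→5·(17−11)≡4=e; e(4)→5·(4−11)≡17=r (all mod 26).

feather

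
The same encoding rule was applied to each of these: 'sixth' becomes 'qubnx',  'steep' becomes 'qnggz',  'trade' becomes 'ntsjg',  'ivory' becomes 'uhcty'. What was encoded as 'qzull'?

Each letter's alphabet position (a=0..z=25) is mapped through 23·x+18 mod 26 — an affine cipher.
Decoding qzull: q(16)→17·(16−18)≡18=s; z(25)→17·(25−18)≡15=p; u(20)→17·(20−18)≡8=i; l(11)→17·(11−18)≡11=l; l(11)→17·(11−18)≡11=l (all mod 26).

spill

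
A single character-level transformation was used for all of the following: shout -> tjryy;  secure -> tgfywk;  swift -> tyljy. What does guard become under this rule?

hwdvi

In shout: s→t is +1, h→j is +2, o→r is +3, u→y is +4 — the shift increases by 1 each position. The shift increases by 1 at each position, starting from +1: 1, 2, 3, ….
For guard: g+1=h, u+2=w, a+3=d, r+4=v, d+5=i.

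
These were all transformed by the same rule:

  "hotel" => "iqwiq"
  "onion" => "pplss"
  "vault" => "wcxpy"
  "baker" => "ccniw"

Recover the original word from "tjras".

shown

Each letter shifts forward by (position + 1), i.e. 1, 2, 3, … — the shift grows by one for each successive letter.
Undoing it on tjras: t−1=s, j−2=h, r−3=o, a−4=w, s−5=n.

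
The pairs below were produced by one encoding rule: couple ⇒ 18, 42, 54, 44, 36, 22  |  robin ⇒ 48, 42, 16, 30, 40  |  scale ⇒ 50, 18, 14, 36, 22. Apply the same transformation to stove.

50, 52, 42, 56, 22

c(#3)→18 and o(#15)→42: differences scale by 2, so n = 2·pos + 12. With a=1..z=26, the number is 2·pos + 12.
On stove: s=19→50, t=20→52, o=15→42, v=22→56, e=5→22.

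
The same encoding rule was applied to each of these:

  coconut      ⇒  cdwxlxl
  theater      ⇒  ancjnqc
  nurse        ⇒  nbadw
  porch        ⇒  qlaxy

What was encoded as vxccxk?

The output letters match the input read backwards, each shifted +9: coconut reversed is tunococ. The word is reversed, then every letter is shifted forward by 9.
Undoing it on vxccxk: shift back: v−9=m, x−9=o, c−9=t, c−9=t, x−9=o, k−9=b → mottob; then reverse → bottom.

bottom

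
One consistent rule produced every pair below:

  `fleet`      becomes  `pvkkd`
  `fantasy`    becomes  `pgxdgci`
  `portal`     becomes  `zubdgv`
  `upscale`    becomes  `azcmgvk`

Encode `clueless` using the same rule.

mvakvkcc

The shift depends on letter class: consonant f→p is +10, but vowel e→k is +6. The rule splits by letter class: vowels +6, consonants +10.
For clueless: c(cons)+10=m, l(cons)+10=v, u(vowel)+6=a, e(vowel)+6=k, l(cons)+10=v, e(vowel)+6=k, s(cons)+10=c, s(cons)+10=c.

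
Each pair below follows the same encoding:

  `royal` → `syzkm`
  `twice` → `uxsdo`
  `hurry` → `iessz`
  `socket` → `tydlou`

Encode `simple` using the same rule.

tsnqmo

The shift depends on letter class: consonant r→s is +1, but vowel o→y is +10. The rule splits by letter class: vowels +10, consonants +1.
For simple: s(cons)+1=t, i(vowel)+10=s, m(cons)+1=n, p(cons)+1=q, l(cons)+1=m, e(vowel)+10=o.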